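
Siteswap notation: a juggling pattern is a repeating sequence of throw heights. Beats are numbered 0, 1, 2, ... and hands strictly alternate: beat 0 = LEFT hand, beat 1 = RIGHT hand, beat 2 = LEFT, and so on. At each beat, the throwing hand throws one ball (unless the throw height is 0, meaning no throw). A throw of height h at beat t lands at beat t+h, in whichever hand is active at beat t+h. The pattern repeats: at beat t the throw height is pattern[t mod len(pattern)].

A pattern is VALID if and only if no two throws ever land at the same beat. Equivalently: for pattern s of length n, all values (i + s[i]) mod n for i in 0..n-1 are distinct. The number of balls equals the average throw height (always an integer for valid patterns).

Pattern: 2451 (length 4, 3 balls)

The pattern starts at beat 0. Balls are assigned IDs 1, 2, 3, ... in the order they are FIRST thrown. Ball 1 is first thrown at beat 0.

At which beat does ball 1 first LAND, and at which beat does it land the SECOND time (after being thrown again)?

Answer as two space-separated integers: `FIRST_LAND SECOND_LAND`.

Answer: 2 7

Derivation:
Beat 0 (L): throw ball1 h=2 -> lands@2:L; in-air after throw: [b1@2:L]
Beat 1 (R): throw ball2 h=4 -> lands@5:R; in-air after throw: [b1@2:L b2@5:R]
Beat 2 (L): throw ball1 h=5 -> lands@7:R; in-air after throw: [b2@5:R b1@7:R]
Beat 3 (R): throw ball3 h=1 -> lands@4:L; in-air after throw: [b3@4:L b2@5:R b1@7:R]
Beat 4 (L): throw ball3 h=2 -> lands@6:L; in-air after throw: [b2@5:R b3@6:L b1@7:R]
Beat 5 (R): throw ball2 h=4 -> lands@9:R; in-air after throw: [b3@6:L b1@7:R b2@9:R]
Beat 6 (L): throw ball3 h=5 -> lands@11:R; in-air after throw: [b1@7:R b2@9:R b3@11:R]
Beat 7 (R): throw ball1 h=1 -> lands@8:L; in-air after throw: [b1@8:L b2@9:R b3@11:R]
Ball 1: thrown@0 h=2 -> first land @2; rethrown@2 h=5 -> second land @7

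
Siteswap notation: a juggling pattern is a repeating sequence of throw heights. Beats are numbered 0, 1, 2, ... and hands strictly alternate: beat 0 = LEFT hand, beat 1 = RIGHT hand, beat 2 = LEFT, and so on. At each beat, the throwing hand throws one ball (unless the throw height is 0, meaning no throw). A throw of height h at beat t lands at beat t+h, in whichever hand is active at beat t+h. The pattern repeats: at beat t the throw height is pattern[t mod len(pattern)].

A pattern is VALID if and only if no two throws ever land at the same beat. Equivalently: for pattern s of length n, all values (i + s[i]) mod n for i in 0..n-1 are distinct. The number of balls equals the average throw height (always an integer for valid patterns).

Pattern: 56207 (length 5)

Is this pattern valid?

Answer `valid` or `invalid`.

i=0: (i + s[i]) mod n = (0 + 5) mod 5 = 0
i=1: (i + s[i]) mod n = (1 + 6) mod 5 = 2
i=2: (i + s[i]) mod n = (2 + 2) mod 5 = 4
i=3: (i + s[i]) mod n = (3 + 0) mod 5 = 3
i=4: (i + s[i]) mod n = (4 + 7) mod 5 = 1
Residues: [0, 2, 4, 3, 1], distinct: True

Answer: valid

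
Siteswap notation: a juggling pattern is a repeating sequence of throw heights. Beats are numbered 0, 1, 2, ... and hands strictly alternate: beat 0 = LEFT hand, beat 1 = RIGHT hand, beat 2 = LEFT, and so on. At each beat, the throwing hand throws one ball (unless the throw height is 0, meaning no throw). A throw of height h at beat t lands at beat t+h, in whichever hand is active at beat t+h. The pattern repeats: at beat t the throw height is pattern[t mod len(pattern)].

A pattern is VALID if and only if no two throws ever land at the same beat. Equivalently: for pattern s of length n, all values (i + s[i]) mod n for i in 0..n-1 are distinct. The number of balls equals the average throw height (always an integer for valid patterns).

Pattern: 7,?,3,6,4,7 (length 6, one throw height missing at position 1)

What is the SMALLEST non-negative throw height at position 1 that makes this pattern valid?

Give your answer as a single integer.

Answer: 3

Derivation:
i=0: (0 + 7) mod 6 = 1
i=1: s[i]=? (unknown)
i=2: (2 + 3) mod 6 = 5
i=3: (3 + 6) mod 6 = 3
i=4: (4 + 4) mod 6 = 2
i=5: (5 + 7) mod 6 = 0
Known residues: [0, 1, 2, 3, 5]; need a permutation of 0..5, so missing residue r = 4
Need (1 + s) mod 6 = 4; smallest s = (4 - 1) mod 6 = 3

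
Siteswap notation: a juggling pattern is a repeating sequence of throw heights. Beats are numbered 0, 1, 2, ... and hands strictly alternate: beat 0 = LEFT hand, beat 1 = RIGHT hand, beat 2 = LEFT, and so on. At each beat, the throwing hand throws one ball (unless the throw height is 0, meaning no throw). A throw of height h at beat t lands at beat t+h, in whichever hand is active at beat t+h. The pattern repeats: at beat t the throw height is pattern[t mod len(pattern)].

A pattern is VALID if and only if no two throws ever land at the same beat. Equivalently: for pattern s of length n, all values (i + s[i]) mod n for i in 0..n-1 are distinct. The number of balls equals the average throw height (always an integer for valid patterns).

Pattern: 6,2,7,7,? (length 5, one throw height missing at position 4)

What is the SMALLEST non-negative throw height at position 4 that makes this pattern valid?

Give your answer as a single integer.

Answer: 3

Derivation:
i=0: (0 + 6) mod 5 = 1
i=1: (1 + 2) mod 5 = 3
i=2: (2 + 7) mod 5 = 4
i=3: (3 + 7) mod 5 = 0
i=4: s[i]=? (unknown)
Known residues: [0, 1, 3, 4]; need a permutation of 0..4, so missing residue r = 2
Need (4 + s) mod 5 = 2; smallest s = (2 - 4) mod 5 = 3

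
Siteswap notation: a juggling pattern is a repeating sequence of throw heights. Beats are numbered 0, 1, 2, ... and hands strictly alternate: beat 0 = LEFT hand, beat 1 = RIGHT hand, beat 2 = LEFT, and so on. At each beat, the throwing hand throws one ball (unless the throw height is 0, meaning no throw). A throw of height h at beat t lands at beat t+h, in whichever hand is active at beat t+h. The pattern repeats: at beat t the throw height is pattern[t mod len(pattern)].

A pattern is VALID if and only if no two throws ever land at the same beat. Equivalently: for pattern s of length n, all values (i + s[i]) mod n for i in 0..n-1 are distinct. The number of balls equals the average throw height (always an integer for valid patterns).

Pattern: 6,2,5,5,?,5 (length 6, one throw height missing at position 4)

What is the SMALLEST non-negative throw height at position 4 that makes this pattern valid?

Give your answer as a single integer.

Answer: 1

Derivation:
i=0: (0 + 6) mod 6 = 0
i=1: (1 + 2) mod 6 = 3
i=2: (2 + 5) mod 6 = 1
i=3: (3 + 5) mod 6 = 2
i=4: s[i]=? (unknown)
i=5: (5 + 5) mod 6 = 4
Known residues: [0, 1, 2, 3, 4]; need a permutation of 0..5, so missing residue r = 5
Need (4 + s) mod 6 = 5; smallest s = (5 - 4) mod 6 = 1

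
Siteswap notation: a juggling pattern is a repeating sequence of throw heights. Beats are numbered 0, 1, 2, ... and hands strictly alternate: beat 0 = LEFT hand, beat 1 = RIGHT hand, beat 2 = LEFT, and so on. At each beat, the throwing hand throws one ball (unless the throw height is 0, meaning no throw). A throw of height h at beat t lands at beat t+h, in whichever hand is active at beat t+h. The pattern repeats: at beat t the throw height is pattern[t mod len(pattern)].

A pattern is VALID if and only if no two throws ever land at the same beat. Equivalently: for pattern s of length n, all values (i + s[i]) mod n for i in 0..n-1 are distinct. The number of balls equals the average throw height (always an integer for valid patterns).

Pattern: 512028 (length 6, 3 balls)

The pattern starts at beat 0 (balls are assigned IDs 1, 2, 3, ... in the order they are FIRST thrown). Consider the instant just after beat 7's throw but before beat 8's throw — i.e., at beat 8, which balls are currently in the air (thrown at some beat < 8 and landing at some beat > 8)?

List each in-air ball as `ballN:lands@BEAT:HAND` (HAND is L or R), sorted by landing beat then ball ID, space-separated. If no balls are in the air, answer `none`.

Answer: ball2:lands@11:R ball1:lands@13:R

Derivation:
Beat 0 (L): throw ball1 h=5 -> lands@5:R; in-air after throw: [b1@5:R]
Beat 1 (R): throw ball2 h=1 -> lands@2:L; in-air after throw: [b2@2:L b1@5:R]
Beat 2 (L): throw ball2 h=2 -> lands@4:L; in-air after throw: [b2@4:L b1@5:R]
Beat 4 (L): throw ball2 h=2 -> lands@6:L; in-air after throw: [b1@5:R b2@6:L]
Beat 5 (R): throw ball1 h=8 -> lands@13:R; in-air after throw: [b2@6:L b1@13:R]
Beat 6 (L): throw ball2 h=5 -> lands@11:R; in-air after throw: [b2@11:R b1@13:R]
Beat 7 (R): throw ball3 h=1 -> lands@8:L; in-air after throw: [b3@8:L b2@11:R b1@13:R]
Beat 8 (L): throw ball3 h=2 -> lands@10:L; in-air after throw: [b3@10:L b2@11:R b1@13:R]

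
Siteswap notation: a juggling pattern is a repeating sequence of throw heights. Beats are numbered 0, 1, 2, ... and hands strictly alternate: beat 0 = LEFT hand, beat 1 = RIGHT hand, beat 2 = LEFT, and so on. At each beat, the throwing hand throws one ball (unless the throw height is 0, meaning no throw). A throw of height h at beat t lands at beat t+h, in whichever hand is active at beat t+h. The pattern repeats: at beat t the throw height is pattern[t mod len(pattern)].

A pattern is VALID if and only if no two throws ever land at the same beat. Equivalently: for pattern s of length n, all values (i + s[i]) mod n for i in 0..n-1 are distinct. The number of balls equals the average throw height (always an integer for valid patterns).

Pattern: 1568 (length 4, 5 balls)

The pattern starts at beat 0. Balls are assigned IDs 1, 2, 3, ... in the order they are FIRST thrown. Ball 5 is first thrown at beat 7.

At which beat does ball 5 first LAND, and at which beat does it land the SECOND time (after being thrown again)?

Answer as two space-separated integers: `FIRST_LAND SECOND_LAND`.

Answer: 15 23

Derivation:
Beat 0 (L): throw ball1 h=1 -> lands@1:R; in-air after throw: [b1@1:R]
Beat 1 (R): throw ball1 h=5 -> lands@6:L; in-air after throw: [b1@6:L]
Beat 2 (L): throw ball2 h=6 -> lands@8:L; in-air after throw: [b1@6:L b2@8:L]
Beat 3 (R): throw ball3 h=8 -> lands@11:R; in-air after throw: [b1@6:L b2@8:L b3@11:R]
Beat 4 (L): throw ball4 h=1 -> lands@5:R; in-air after throw: [b4@5:R b1@6:L b2@8:L b3@11:R]
Beat 5 (R): throw ball4 h=5 -> lands@10:L; in-air after throw: [b1@6:L b2@8:L b4@10:L b3@11:R]
Beat 6 (L): throw ball1 h=6 -> lands@12:L; in-air after throw: [b2@8:L b4@10:L b3@11:R b1@12:L]
Beat 7 (R): throw ball5 h=8 -> lands@15:R; in-air after throw: [b2@8:L b4@10:L b3@11:R b1@12:L b5@15:R]
Beat 8 (L): throw ball2 h=1 -> lands@9:R; in-air after throw: [b2@9:R b4@10:L b3@11:R b1@12:L b5@15:R]
Beat 9 (R): throw ball2 h=5 -> lands@14:L; in-air after throw: [b4@10:L b3@11:R b1@12:L b2@14:L b5@15:R]
Beat 10 (L): throw ball4 h=6 -> lands@16:L; in-air after throw: [b3@11:R b1@12:L b2@14:L b5@15:R b4@16:L]
Beat 11 (R): throw ball3 h=8 -> lands@19:R; in-air after throw: [b1@12:L b2@14:L b5@15:R b4@16:L b3@19:R]
Beat 12 (L): throw ball1 h=1 -> lands@13:R; in-air after throw: [b1@13:R b2@14:L b5@15:R b4@16:L b3@19:R]
Beat 13 (R): throw ball1 h=5 -> lands@18:L; in-air after throw: [b2@14:L b5@15:R b4@16:L b1@18:L b3@19:R]
Beat 14 (L): throw ball2 h=6 -> lands@20:L; in-air after throw: [b5@15:R b4@16:L b1@18:L b3@19:R b2@20:L]
Beat 15 (R): throw ball5 h=8 -> lands@23:R; in-air after throw: [b4@16:L b1@18:L b3@19:R b2@20:L b5@23:R]
Beat 16 (L): throw ball4 h=1 -> lands@17:R; in-air after throw: [b4@17:R b1@18:L b3@19:R b2@20:L b5@23:R]
Beat 17 (R): throw ball4 h=5 -> lands@22:L; in-air after throw: [b1@18:L b3@19:R b2@20:L b4@22:L b5@23:R]
Beat 18 (L): throw ball1 h=6 -> lands@24:L; in-air after throw: [b3@19:R b2@20:L b4@22:L b5@23:R b1@24:L]
Beat 19 (R): throw ball3 h=8 -> lands@27:R; in-air after throw: [b2@20:L b4@22:L b5@23:R b1@24:L b3@27:R]
Beat 20 (L): throw ball2 h=1 -> lands@21:R; in-air after throw: [b2@21:R b4@22:L b5@23:R b1@24:L b3@27:R]
Beat 21 (R): throw ball2 h=5 -> lands@26:L; in-air after throw: [b4@22:L b5@23:R b1@24:L b2@26:L b3@27:R]
Beat 22 (L): throw ball4 h=6 -> lands@28:L; in-air after throw: [b5@23:R b1@24:L b2@26:L b3@27:R b4@28:L]
Beat 23 (R): throw ball5 h=8 -> lands@31:R; in-air after throw: [b1@24:L b2@26:L b3@27:R b4@28:L b5@31:R]
Ball 5: thrown@7 h=8 -> first land @15; rethrown@15 h=8 -> second land @23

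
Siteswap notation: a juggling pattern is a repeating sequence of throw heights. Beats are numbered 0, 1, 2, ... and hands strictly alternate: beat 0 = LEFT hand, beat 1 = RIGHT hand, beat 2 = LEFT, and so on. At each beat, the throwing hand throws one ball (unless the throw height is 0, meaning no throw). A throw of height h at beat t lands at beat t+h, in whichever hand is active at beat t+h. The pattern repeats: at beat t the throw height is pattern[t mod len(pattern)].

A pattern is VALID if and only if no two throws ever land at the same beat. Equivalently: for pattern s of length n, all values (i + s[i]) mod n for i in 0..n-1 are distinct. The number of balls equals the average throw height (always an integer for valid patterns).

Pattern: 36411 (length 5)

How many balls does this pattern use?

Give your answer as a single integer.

Answer: 3

Derivation:
Pattern = [3, 6, 4, 1, 1], length n = 5
  position 0: throw height = 3, running sum = 3
  position 1: throw height = 6, running sum = 9
  position 2: throw height = 4, running sum = 13
  position 3: throw height = 1, running sum = 14
  position 4: throw height = 1, running sum = 15
Total sum = 15; balls = sum / n = 15 / 5 = 3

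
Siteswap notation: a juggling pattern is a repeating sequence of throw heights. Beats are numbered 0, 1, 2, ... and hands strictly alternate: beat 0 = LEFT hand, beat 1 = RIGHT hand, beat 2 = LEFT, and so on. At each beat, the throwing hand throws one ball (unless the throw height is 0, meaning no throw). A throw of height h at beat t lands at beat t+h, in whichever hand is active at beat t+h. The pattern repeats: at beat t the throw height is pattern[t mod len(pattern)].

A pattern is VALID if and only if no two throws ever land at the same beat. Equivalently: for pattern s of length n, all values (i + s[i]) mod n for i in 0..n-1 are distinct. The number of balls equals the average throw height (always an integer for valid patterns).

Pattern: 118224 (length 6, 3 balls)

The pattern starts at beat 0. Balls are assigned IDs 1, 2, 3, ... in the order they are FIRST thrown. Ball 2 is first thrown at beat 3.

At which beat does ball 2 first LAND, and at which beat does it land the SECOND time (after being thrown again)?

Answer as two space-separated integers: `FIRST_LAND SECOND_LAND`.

Answer: 5 9

Derivation:
Beat 0 (L): throw ball1 h=1 -> lands@1:R; in-air after throw: [b1@1:R]
Beat 1 (R): throw ball1 h=1 -> lands@2:L; in-air after throw: [b1@2:L]
Beat 2 (L): throw ball1 h=8 -> lands@10:L; in-air after throw: [b1@10:L]
Beat 3 (R): throw ball2 h=2 -> lands@5:R; in-air after throw: [b2@5:R b1@10:L]
Beat 4 (L): throw ball3 h=2 -> lands@6:L; in-air after throw: [b2@5:R b3@6:L b1@10:L]
Beat 5 (R): throw ball2 h=4 -> lands@9:R; in-air after throw: [b3@6:L b2@9:R b1@10:L]
Beat 6 (L): throw ball3 h=1 -> lands@7:R; in-air after throw: [b3@7:R b2@9:R b1@10:L]
Beat 7 (R): throw ball3 h=1 -> lands@8:L; in-air after throw: [b3@8:L b2@9:R b1@10:L]
Beat 8 (L): throw ball3 h=8 -> lands@16:L; in-air after throw: [b2@9:R b1@10:L b3@16:L]
Beat 9 (R): throw ball2 h=2 -> lands@11:R; in-air after throw: [b1@10:L b2@11:R b3@16:L]
Ball 2: thrown@3 h=2 -> first land @5; rethrown@5 h=4 -> second land @9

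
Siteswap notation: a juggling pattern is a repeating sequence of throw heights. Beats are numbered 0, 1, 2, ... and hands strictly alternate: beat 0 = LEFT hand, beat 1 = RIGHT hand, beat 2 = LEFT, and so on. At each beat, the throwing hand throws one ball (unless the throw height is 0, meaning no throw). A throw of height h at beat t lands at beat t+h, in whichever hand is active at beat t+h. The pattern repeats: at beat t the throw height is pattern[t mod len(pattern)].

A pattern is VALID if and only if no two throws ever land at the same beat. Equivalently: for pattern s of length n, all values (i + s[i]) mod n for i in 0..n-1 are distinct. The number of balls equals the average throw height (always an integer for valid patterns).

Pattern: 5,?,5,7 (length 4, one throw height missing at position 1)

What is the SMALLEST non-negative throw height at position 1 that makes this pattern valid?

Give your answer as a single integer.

Answer: 3

Derivation:
i=0: (0 + 5) mod 4 = 1
i=1: s[i]=? (unknown)
i=2: (2 + 5) mod 4 = 3
i=3: (3 + 7) mod 4 = 2
Known residues: [1, 2, 3]; need a permutation of 0..3, so missing residue r = 0
Need (1 + s) mod 4 = 0; smallest s = (0 - 1) mod 4 = 3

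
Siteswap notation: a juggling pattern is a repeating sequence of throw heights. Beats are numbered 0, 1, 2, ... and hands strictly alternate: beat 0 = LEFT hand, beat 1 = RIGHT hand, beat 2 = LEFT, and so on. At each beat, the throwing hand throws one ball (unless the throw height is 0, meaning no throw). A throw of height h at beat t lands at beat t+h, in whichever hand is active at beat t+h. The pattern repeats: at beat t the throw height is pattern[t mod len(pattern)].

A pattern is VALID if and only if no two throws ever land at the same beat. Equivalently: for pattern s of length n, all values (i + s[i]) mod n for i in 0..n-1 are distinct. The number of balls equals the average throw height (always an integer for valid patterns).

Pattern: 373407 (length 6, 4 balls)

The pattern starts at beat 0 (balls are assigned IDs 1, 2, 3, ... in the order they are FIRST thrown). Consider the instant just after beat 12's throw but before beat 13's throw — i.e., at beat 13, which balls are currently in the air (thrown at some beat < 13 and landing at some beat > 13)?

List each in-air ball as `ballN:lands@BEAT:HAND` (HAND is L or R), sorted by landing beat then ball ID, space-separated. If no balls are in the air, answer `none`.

Answer: ball1:lands@14:L ball3:lands@15:R ball2:lands@18:L

Derivation:
Beat 0 (L): throw ball1 h=3 -> lands@3:R; in-air after throw: [b1@3:R]
Beat 1 (R): throw ball2 h=7 -> lands@8:L; in-air after throw: [b1@3:R b2@8:L]
Beat 2 (L): throw ball3 h=3 -> lands@5:R; in-air after throw: [b1@3:R b3@5:R b2@8:L]
Beat 3 (R): throw ball1 h=4 -> lands@7:R; in-air after throw: [b3@5:R b1@7:R b2@8:L]
Beat 5 (R): throw ball3 h=7 -> lands@12:L; in-air after throw: [b1@7:R b2@8:L b3@12:L]
Beat 6 (L): throw ball4 h=3 -> lands@9:R; in-air after throw: [b1@7:R b2@8:L b4@9:R b3@12:L]
Beat 7 (R): throw ball1 h=7 -> lands@14:L; in-air after throw: [b2@8:L b4@9:R b3@12:L b1@14:L]
Beat 8 (L): throw ball2 h=3 -> lands@11:R; in-air after throw: [b4@9:R b2@11:R b3@12:L b1@14:L]
Beat 9 (R): throw ball4 h=4 -> lands@13:R; in-air after throw: [b2@11:R b3@12:L b4@13:R b1@14:L]
Beat 11 (R): throw ball2 h=7 -> lands@18:L; in-air after throw: [b3@12:L b4@13:R b1@14:L b2@18:L]
Beat 12 (L): throw ball3 h=3 -> lands@15:R; in-air after throw: [b4@13:R b1@14:L b3@15:R b2@18:L]
Beat 13 (R): throw ball4 h=7 -> lands@20:L; in-air after throw: [b1@14:L b3@15:R b2@18:L b4@20:L]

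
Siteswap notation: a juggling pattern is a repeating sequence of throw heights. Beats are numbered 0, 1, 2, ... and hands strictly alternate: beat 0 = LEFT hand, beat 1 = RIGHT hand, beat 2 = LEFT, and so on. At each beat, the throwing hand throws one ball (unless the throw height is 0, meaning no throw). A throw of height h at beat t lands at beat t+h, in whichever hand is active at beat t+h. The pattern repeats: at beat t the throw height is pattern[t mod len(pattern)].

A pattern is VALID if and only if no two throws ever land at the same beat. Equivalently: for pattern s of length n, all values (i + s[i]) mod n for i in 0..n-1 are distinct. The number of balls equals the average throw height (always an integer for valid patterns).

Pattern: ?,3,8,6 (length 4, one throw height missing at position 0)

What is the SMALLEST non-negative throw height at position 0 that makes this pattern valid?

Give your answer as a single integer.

Answer: 3

Derivation:
i=0: s[i]=? (unknown)
i=1: (1 + 3) mod 4 = 0
i=2: (2 + 8) mod 4 = 2
i=3: (3 + 6) mod 4 = 1
Known residues: [0, 1, 2]; need a permutation of 0..3, so missing residue r = 3
Need (0 + s) mod 4 = 3; smallest s = (3 - 0) mod 4 = 3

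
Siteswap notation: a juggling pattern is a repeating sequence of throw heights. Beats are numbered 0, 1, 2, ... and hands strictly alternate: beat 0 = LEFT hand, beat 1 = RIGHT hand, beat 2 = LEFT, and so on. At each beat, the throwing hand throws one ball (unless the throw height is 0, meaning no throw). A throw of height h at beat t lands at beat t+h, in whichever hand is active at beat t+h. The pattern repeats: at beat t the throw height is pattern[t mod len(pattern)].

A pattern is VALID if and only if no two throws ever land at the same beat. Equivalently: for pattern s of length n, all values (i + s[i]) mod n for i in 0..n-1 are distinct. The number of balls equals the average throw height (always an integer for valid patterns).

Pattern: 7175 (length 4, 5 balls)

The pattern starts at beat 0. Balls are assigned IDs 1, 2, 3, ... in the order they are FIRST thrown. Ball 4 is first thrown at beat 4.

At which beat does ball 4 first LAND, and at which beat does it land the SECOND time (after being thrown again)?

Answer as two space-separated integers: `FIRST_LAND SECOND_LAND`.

Answer: 11 16

Derivation:
Beat 0 (L): throw ball1 h=7 -> lands@7:R; in-air after throw: [b1@7:R]
Beat 1 (R): throw ball2 h=1 -> lands@2:L; in-air after throw: [b2@2:L b1@7:R]
Beat 2 (L): throw ball2 h=7 -> lands@9:R; in-air after throw: [b1@7:R b2@9:R]
Beat 3 (R): throw ball3 h=5 -> lands@8:L; in-air after throw: [b1@7:R b3@8:L b2@9:R]
Beat 4 (L): throw ball4 h=7 -> lands@11:R; in-air after throw: [b1@7:R b3@8:L b2@9:R b4@11:R]
Beat 5 (R): throw ball5 h=1 -> lands@6:L; in-air after throw: [b5@6:L b1@7:R b3@8:L b2@9:R b4@11:R]
Beat 6 (L): throw ball5 h=7 -> lands@13:R; in-air after throw: [b1@7:R b3@8:L b2@9:R b4@11:R b5@13:R]
Beat 7 (R): throw ball1 h=5 -> lands@12:L; in-air after throw: [b3@8:L b2@9:R b4@11:R b1@12:L b5@13:R]
Beat 8 (L): throw ball3 h=7 -> lands@15:R; in-air after throw: [b2@9:R b4@11:R b1@12:L b5@13:R b3@15:R]
Beat 9 (R): throw ball2 h=1 -> lands@10:L; in-air after throw: [b2@10:L b4@11:R b1@12:L b5@13:R b3@15:R]
Beat 10 (L): throw ball2 h=7 -> lands@17:R; in-air after throw: [b4@11:R b1@12:L b5@13:R b3@15:R b2@17:R]
Beat 11 (R): throw ball4 h=5 -> lands@16:L; in-air after throw: [b1@12:L b5@13:R b3@15:R b4@16:L b2@17:R]
Beat 12 (L): throw ball1 h=7 -> lands@19:R; in-air after throw: [b5@13:R b3@15:R b4@16:L b2@17:R b1@19:R]
Ball 4: thrown@4 h=7 -> first land @11; rethrown@11 h=5 -> second land @16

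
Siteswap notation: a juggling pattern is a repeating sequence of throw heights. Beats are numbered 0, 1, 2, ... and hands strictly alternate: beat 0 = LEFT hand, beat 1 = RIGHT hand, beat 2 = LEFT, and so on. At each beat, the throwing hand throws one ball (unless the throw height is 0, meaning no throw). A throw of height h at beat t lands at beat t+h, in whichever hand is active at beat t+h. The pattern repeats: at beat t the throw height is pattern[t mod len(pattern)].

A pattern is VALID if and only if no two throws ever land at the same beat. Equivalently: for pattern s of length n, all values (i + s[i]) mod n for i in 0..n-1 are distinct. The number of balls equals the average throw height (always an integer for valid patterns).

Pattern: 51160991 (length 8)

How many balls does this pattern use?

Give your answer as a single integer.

Pattern = [5, 1, 1, 6, 0, 9, 9, 1], length n = 8
  position 0: throw height = 5, running sum = 5
  position 1: throw height = 1, running sum = 6
  position 2: throw height = 1, running sum = 7
  position 3: throw height = 6, running sum = 13
  position 4: throw height = 0, running sum = 13
  position 5: throw height = 9, running sum = 22
  position 6: throw height = 9, running sum = 31
  position 7: throw height = 1, running sum = 32
Total sum = 32; balls = sum / n = 32 / 8 = 4

Answer: 4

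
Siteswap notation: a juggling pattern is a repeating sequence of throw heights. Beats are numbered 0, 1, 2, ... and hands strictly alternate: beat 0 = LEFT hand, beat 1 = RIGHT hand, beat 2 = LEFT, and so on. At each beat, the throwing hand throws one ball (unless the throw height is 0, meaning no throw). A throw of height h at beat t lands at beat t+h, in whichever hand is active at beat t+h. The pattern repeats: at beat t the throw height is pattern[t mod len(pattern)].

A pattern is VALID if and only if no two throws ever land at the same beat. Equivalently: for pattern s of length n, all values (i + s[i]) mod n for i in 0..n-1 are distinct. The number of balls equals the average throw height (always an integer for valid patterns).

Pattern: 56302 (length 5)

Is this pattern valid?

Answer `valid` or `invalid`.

Answer: invalid

Derivation:
i=0: (i + s[i]) mod n = (0 + 5) mod 5 = 0
i=1: (i + s[i]) mod n = (1 + 6) mod 5 = 2
i=2: (i + s[i]) mod n = (2 + 3) mod 5 = 0
i=3: (i + s[i]) mod n = (3 + 0) mod 5 = 3
i=4: (i + s[i]) mod n = (4 + 2) mod 5 = 1
Residues: [0, 2, 0, 3, 1], distinct: False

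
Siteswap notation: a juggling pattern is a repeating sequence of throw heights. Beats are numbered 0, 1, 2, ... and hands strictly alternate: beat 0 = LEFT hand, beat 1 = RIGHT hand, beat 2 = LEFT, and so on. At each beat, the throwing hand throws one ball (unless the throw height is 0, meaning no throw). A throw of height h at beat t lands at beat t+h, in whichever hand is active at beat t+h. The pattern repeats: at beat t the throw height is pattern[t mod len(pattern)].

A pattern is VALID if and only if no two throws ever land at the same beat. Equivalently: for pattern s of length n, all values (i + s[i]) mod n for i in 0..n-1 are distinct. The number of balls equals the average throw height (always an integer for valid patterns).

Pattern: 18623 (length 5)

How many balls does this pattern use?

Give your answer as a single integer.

Answer: 4

Derivation:
Pattern = [1, 8, 6, 2, 3], length n = 5
  position 0: throw height = 1, running sum = 1
  position 1: throw height = 8, running sum = 9
  position 2: throw height = 6, running sum = 15
  position 3: throw height = 2, running sum = 17
  position 4: throw height = 3, running sum = 20
Total sum = 20; balls = sum / n = 20 / 5 = 4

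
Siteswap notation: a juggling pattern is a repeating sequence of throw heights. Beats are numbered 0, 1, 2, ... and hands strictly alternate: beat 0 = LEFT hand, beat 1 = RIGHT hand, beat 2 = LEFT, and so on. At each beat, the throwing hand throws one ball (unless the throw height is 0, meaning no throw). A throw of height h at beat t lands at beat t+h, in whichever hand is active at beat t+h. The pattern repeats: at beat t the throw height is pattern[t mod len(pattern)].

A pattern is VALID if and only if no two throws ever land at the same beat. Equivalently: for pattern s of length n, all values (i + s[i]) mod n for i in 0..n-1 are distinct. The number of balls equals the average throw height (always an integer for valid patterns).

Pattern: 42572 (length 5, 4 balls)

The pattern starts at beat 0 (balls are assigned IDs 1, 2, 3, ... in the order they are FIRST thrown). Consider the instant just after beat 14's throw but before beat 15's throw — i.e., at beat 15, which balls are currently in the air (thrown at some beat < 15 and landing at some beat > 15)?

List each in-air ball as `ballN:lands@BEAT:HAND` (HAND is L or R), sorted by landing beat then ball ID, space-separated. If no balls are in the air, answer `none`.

Beat 0 (L): throw ball1 h=4 -> lands@4:L; in-air after throw: [b1@4:L]
Beat 1 (R): throw ball2 h=2 -> lands@3:R; in-air after throw: [b2@3:R b1@4:L]
Beat 2 (L): throw ball3 h=5 -> lands@7:R; in-air after throw: [b2@3:R b1@4:L b3@7:R]
Beat 3 (R): throw ball2 h=7 -> lands@10:L; in-air after throw: [b1@4:L b3@7:R b2@10:L]
Beat 4 (L): throw ball1 h=2 -> lands@6:L; in-air after throw: [b1@6:L b3@7:R b2@10:L]
Beat 5 (R): throw ball4 h=4 -> lands@9:R; in-air after throw: [b1@6:L b3@7:R b4@9:R b2@10:L]
Beat 6 (L): throw ball1 h=2 -> lands@8:L; in-air after throw: [b3@7:R b1@8:L b4@9:R b2@10:L]
Beat 7 (R): throw ball3 h=5 -> lands@12:L; in-air after throw: [b1@8:L b4@9:R b2@10:L b3@12:L]
Beat 8 (L): throw ball1 h=7 -> lands@15:R; in-air after throw: [b4@9:R b2@10:L b3@12:L b1@15:R]
Beat 9 (R): throw ball4 h=2 -> lands@11:R; in-air after throw: [b2@10:L b4@11:R b3@12:L b1@15:R]
Beat 10 (L): throw ball2 h=4 -> lands@14:L; in-air after throw: [b4@11:R b3@12:L b2@14:L b1@15:R]
Beat 11 (R): throw ball4 h=2 -> lands@13:R; in-air after throw: [b3@12:L b4@13:R b2@14:L b1@15:R]
Beat 12 (L): throw ball3 h=5 -> lands@17:R; in-air after throw: [b4@13:R b2@14:L b1@15:R b3@17:R]
Beat 13 (R): throw ball4 h=7 -> lands@20:L; in-air after throw: [b2@14:L b1@15:R b3@17:R b4@20:L]
Beat 14 (L): throw ball2 h=2 -> lands@16:L; in-air after throw: [b1@15:R b2@16:L b3@17:R b4@20:L]
Beat 15 (R): throw ball1 h=4 -> lands@19:R; in-air after throw: [b2@16:L b3@17:R b1@19:R b4@20:L]

Answer: ball2:lands@16:L ball3:lands@17:R ball4:lands@20:L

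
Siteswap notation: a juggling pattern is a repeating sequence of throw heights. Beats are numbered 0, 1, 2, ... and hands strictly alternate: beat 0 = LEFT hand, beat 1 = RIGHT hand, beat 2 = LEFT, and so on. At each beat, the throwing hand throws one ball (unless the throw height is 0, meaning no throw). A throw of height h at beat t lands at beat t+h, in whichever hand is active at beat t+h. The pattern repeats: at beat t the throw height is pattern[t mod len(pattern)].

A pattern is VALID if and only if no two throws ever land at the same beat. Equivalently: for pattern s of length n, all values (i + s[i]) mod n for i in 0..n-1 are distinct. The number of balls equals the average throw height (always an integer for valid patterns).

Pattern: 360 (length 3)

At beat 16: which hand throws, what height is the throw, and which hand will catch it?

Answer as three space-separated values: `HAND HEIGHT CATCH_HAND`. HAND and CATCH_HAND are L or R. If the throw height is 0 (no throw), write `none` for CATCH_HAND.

Answer: L 6 L

Derivation:
Beat 16: 16 mod 2 = 0, so hand = L
Throw height = pattern[16 mod 3] = pattern[1] = 6
Lands at beat 16+6=22, 22 mod 2 = 0, so catch hand = L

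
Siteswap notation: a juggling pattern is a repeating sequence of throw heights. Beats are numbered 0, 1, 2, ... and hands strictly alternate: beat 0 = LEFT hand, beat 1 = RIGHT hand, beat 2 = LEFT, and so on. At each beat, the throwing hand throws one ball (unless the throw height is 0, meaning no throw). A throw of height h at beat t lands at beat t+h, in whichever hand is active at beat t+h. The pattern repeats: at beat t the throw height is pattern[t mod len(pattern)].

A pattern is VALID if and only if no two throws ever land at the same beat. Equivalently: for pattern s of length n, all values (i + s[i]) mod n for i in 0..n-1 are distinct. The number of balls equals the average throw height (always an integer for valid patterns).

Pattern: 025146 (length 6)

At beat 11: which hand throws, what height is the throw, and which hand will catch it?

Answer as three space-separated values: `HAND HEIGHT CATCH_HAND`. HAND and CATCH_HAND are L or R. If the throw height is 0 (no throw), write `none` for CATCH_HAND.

Answer: R 6 R

Derivation:
Beat 11: 11 mod 2 = 1, so hand = R
Throw height = pattern[11 mod 6] = pattern[5] = 6
Lands at beat 11+6=17, 17 mod 2 = 1, so catch hand = R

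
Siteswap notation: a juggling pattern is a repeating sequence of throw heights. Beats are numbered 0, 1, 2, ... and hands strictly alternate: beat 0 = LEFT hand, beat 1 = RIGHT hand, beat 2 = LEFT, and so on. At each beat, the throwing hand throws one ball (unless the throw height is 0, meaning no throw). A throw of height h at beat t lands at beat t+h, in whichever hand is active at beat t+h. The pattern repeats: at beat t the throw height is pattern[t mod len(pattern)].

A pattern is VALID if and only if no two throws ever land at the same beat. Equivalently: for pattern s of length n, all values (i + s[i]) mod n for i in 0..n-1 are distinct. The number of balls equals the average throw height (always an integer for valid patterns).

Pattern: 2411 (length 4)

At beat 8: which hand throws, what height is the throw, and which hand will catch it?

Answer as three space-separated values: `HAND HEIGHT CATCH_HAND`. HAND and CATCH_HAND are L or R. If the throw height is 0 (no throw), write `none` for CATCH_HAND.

Answer: L 2 L

Derivation:
Beat 8: 8 mod 2 = 0, so hand = L
Throw height = pattern[8 mod 4] = pattern[0] = 2
Lands at beat 8+2=10, 10 mod 2 = 0, so catch hand = L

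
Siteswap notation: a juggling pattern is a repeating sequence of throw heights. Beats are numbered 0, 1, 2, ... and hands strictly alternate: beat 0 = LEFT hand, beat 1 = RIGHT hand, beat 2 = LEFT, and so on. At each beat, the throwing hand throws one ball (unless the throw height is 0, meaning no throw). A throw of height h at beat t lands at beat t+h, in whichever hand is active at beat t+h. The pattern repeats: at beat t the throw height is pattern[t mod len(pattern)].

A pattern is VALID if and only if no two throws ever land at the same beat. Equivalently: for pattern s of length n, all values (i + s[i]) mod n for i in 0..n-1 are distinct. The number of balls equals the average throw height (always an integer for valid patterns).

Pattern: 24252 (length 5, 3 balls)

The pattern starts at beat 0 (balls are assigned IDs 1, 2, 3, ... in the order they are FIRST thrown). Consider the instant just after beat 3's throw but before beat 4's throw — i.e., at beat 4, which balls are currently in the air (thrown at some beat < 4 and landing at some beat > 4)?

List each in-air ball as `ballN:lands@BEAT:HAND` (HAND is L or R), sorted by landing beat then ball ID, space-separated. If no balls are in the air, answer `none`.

Beat 0 (L): throw ball1 h=2 -> lands@2:L; in-air after throw: [b1@2:L]
Beat 1 (R): throw ball2 h=4 -> lands@5:R; in-air after throw: [b1@2:L b2@5:R]
Beat 2 (L): throw ball1 h=2 -> lands@4:L; in-air after throw: [b1@4:L b2@5:R]
Beat 3 (R): throw ball3 h=5 -> lands@8:L; in-air after throw: [b1@4:L b2@5:R b3@8:L]
Beat 4 (L): throw ball1 h=2 -> lands@6:L; in-air after throw: [b2@5:R b1@6:L b3@8:L]

Answer: ball2:lands@5:R ball3:lands@8:L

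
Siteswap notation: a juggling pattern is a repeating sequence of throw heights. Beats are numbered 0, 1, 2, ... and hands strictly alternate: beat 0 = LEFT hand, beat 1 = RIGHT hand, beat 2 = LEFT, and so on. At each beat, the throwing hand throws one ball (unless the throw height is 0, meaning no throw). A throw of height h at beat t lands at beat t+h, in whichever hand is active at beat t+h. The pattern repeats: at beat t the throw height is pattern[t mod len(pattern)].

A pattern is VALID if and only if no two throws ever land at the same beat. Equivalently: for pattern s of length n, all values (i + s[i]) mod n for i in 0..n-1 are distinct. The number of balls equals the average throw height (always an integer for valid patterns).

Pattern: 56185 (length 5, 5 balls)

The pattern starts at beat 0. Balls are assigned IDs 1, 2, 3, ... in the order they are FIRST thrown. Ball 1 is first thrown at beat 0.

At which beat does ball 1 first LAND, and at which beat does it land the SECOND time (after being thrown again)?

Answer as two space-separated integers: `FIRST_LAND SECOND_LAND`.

Beat 0 (L): throw ball1 h=5 -> lands@5:R; in-air after throw: [b1@5:R]
Beat 1 (R): throw ball2 h=6 -> lands@7:R; in-air after throw: [b1@5:R b2@7:R]
Beat 2 (L): throw ball3 h=1 -> lands@3:R; in-air after throw: [b3@3:R b1@5:R b2@7:R]
Beat 3 (R): throw ball3 h=8 -> lands@11:R; in-air after throw: [b1@5:R b2@7:R b3@11:R]
Beat 4 (L): throw ball4 h=5 -> lands@9:R; in-air after throw: [b1@5:R b2@7:R b4@9:R b3@11:R]
Beat 5 (R): throw ball1 h=5 -> lands@10:L; in-air after throw: [b2@7:R b4@9:R b1@10:L b3@11:R]
Beat 6 (L): throw ball5 h=6 -> lands@12:L; in-air after throw: [b2@7:R b4@9:R b1@10:L b3@11:R b5@12:L]
Beat 7 (R): throw ball2 h=1 -> lands@8:L; in-air after throw: [b2@8:L b4@9:R b1@10:L b3@11:R b5@12:L]
Beat 8 (L): throw ball2 h=8 -> lands@16:L; in-air after throw: [b4@9:R b1@10:L b3@11:R b5@12:L b2@16:L]
Beat 9 (R): throw ball4 h=5 -> lands@14:L; in-air after throw: [b1@10:L b3@11:R b5@12:L b4@14:L b2@16:L]
Beat 10 (L): throw ball1 h=5 -> lands@15:R; in-air after throw: [b3@11:R b5@12:L b4@14:L b1@15:R b2@16:L]
Ball 1: thrown@0 h=5 -> first land @5; rethrown@5 h=5 -> second land @10

Answer: 5 10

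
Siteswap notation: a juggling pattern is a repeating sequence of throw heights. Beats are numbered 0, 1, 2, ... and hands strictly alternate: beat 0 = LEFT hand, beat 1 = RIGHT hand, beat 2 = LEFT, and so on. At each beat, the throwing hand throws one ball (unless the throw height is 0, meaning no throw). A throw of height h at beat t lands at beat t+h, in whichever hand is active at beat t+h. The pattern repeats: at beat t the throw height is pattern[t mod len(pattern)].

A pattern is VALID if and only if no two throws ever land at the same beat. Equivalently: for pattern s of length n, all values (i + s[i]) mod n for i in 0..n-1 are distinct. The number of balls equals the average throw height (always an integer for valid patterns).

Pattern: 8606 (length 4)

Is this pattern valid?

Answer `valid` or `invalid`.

i=0: (i + s[i]) mod n = (0 + 8) mod 4 = 0
i=1: (i + s[i]) mod n = (1 + 6) mod 4 = 3
i=2: (i + s[i]) mod n = (2 + 0) mod 4 = 2
i=3: (i + s[i]) mod n = (3 + 6) mod 4 = 1
Residues: [0, 3, 2, 1], distinct: True

Answer: valid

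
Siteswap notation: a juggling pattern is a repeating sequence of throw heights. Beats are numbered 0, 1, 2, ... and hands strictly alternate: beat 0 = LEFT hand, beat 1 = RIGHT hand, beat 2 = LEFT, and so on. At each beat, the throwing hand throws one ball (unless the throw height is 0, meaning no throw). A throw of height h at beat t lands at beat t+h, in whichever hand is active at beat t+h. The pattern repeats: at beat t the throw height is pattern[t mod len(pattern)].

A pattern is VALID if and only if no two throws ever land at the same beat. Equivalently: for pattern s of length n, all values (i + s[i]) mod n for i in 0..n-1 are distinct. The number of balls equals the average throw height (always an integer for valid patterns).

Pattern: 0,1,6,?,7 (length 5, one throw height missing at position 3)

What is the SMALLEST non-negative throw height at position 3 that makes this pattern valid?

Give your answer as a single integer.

i=0: (0 + 0) mod 5 = 0
i=1: (1 + 1) mod 5 = 2
i=2: (2 + 6) mod 5 = 3
i=3: s[i]=? (unknown)
i=4: (4 + 7) mod 5 = 1
Known residues: [0, 1, 2, 3]; need a permutation of 0..4, so missing residue r = 4
Need (3 + s) mod 5 = 4; smallest s = (4 - 3) mod 5 = 1

Answer: 1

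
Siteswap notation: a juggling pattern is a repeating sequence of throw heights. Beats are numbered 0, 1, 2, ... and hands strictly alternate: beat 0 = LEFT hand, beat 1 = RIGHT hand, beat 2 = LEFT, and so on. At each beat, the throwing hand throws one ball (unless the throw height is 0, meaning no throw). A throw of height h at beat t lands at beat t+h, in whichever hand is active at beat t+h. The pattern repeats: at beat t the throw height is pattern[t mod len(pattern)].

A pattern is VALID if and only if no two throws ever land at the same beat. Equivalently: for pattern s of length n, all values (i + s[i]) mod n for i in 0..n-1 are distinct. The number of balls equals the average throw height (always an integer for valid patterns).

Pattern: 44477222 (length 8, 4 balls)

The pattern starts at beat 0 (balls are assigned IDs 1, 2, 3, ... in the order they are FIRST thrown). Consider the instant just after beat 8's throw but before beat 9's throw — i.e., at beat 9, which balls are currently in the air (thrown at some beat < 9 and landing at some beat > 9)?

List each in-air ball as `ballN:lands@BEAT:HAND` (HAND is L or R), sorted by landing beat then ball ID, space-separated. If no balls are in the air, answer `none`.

Beat 0 (L): throw ball1 h=4 -> lands@4:L; in-air after throw: [b1@4:L]
Beat 1 (R): throw ball2 h=4 -> lands@5:R; in-air after throw: [b1@4:L b2@5:R]
Beat 2 (L): throw ball3 h=4 -> lands@6:L; in-air after throw: [b1@4:L b2@5:R b3@6:L]
Beat 3 (R): throw ball4 h=7 -> lands@10:L; in-air after throw: [b1@4:L b2@5:R b3@6:L b4@10:L]
Beat 4 (L): throw ball1 h=7 -> lands@11:R; in-air after throw: [b2@5:R b3@6:L b4@10:L b1@11:R]
Beat 5 (R): throw ball2 h=2 -> lands@7:R; in-air after throw: [b3@6:L b2@7:R b4@10:L b1@11:R]
Beat 6 (L): throw ball3 h=2 -> lands@8:L; in-air after throw: [b2@7:R b3@8:L b4@10:L b1@11:R]
Beat 7 (R): throw ball2 h=2 -> lands@9:R; in-air after throw: [b3@8:L b2@9:R b4@10:L b1@11:R]
Beat 8 (L): throw ball3 h=4 -> lands@12:L; in-air after throw: [b2@9:R b4@10:L b1@11:R b3@12:L]
Beat 9 (R): throw ball2 h=4 -> lands@13:R; in-air after throw: [b4@10:L b1@11:R b3@12:L b2@13:R]

Answer: ball4:lands@10:L ball1:lands@11:R ball3:lands@12:L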